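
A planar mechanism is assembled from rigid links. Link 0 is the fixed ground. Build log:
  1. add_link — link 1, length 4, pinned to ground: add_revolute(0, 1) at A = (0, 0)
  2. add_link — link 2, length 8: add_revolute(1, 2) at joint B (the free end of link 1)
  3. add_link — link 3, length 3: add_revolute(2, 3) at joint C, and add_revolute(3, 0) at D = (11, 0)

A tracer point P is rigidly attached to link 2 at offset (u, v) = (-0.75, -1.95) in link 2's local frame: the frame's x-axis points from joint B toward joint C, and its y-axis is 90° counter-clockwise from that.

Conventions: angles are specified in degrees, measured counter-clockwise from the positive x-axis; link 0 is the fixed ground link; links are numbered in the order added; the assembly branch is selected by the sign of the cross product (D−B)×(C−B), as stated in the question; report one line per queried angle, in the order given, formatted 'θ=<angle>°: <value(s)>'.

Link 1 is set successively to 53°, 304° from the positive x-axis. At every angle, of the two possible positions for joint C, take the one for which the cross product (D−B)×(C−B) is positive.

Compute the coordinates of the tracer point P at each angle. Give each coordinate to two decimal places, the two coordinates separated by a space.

A=(0,0), D=(11.00,0)
θ=53°: B = A + 4.00·(cos53°, sin53°) = (2.4073, 3.1945)
θ=53°: |BD| = 9.1673
θ=53°: circle(B,8.00) ∩ circle(D,3.00): a=7.5835, h=2.5478
θ=53°:   candidates: C₊=(10.4032,2.9400) cross=23.357; C₋=(8.6276,-1.8362) cross=-23.357
θ=53°:   branch + wants cross > 0 → take C=(10.4032,2.9400) (cross=23.357)
θ=53°: ex = (C−B)/|BC| = (0.9995,-0.0318); ey = (0.0318,0.9995)
θ=53°: P = B + -0.75·ex + -1.95·ey = (1.5956,1.2694)
θ=304°: B = A + 4.00·(cos304°, sin304°) = (2.2368, -3.3162)
θ=304°: |BD| = 9.3697
θ=304°: circle(B,8.00) ∩ circle(D,3.00): a=7.6198, h=2.4368
θ=304°:   candidates: C₊=(8.5010,1.6598) cross=22.832; C₋=(10.2259,-2.8984) cross=-22.832
θ=304°:   branch + wants cross > 0 → take C=(8.5010,1.6598) (cross=22.832)
θ=304°: ex = (C−B)/|BC| = (0.7830,0.6220); ey = (-0.6220,0.7830)
θ=304°: P = B + -0.75·ex + -1.95·ey = (2.8624,-5.3095)

θ=53°: 1.60 1.27
θ=304°: 2.86 -5.31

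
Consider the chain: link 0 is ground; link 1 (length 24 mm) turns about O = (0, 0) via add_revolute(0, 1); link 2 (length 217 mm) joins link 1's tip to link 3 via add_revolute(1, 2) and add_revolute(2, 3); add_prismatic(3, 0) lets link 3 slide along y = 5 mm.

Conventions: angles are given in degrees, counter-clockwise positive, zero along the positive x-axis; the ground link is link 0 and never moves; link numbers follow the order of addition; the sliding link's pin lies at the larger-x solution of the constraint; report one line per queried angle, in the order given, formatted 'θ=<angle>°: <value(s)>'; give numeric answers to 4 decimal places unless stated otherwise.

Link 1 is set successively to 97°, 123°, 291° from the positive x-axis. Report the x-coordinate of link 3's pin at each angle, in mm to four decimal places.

geometry: r = 24 mm, L = 217 mm, e = 5 mm
θ=97°: crank pin P = (r cos θ, r sin θ) = (-2.924864, 23.821108)
θ=97°: h = r sin θ − e = 23.821108 − 5 = 18.821108
θ=97°: x = r cos θ + √(L² − h²) = -2.924864 + 216.182252 = 213.257387
θ=123°: crank pin P = (r cos θ, r sin θ) = (-13.071337, 20.128094)
θ=123°: h = r sin θ − e = 20.128094 − 5 = 15.128094
θ=123°: x = r cos θ + √(L² − h²) = -13.071337 + 216.472032 = 203.400695
θ=291°: crank pin P = (r cos θ, r sin θ) = (8.600831, -22.405930)
θ=291°: h = r sin θ − e = -22.405930 − 5 = -27.405930
θ=291°: x = r cos θ + √(L² − h²) = 8.600831 + 215.262433 = 223.863264

θ=97°: 213.2574
θ=123°: 203.4007
θ=291°: 223.8633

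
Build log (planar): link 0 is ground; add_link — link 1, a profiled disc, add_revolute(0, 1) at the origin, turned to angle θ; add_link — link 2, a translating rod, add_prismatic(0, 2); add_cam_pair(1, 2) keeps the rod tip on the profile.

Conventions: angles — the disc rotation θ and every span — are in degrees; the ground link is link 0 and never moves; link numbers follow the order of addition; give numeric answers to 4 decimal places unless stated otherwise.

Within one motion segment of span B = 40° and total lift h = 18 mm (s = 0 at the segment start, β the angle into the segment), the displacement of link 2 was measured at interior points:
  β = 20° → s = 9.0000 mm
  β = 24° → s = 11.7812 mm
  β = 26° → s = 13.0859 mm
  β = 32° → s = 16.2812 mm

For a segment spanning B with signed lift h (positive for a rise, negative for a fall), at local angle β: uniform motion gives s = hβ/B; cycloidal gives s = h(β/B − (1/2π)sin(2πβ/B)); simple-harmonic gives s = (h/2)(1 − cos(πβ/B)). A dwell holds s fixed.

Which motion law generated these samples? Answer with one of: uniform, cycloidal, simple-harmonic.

candidates at β/B = r: uniform s = h·r (linear in β); cycloidal s = h·(r − sin(2πr)/(2π)); simple-harmonic s = (h/2)(1 − cos(πr))
β=20°: printed 9.0000 | uniform 9.0000, cycloidal 9.0000, simple-harmonic 9.0000
β=24°: printed 11.7812 | uniform 10.8000, cycloidal 12.4839, simple-harmonic 11.7812
β=26°: printed 13.0859 | uniform 11.7000, cycloidal 14.0177, simple-harmonic 13.0859
β=32°: printed 16.2812 | uniform 14.4000, cycloidal 17.1246, simple-harmonic 16.2812
only one law matches every sample → simple-harmonic

simple-harmonic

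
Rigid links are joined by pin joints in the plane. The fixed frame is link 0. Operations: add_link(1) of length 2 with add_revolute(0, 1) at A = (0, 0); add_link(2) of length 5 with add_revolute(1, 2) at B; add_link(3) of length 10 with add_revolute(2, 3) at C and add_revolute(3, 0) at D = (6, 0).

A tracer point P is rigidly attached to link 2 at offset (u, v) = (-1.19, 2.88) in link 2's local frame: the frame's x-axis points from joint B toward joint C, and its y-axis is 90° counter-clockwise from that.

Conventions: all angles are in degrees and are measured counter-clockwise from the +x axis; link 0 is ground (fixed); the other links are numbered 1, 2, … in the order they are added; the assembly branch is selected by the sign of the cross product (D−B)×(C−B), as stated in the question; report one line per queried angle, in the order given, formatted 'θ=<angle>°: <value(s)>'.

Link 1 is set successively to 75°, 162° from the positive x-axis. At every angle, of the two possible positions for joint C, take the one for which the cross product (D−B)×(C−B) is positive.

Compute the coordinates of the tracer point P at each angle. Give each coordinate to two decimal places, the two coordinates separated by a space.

A=(0,0), D=(6.00,0)
θ=75°: B = A + 2.00·(cos75°, sin75°) = (0.5176, 1.9319)
θ=75°: |BD| = 5.8128
θ=75°: circle(B,5.00) ∩ circle(D,10.00): a=-3.5449, h=3.5261
θ=75°:   candidates: C₊=(-1.6539,6.4357) cross=20.497; C₋=(-3.9977,-0.2157) cross=-20.497
θ=75°:   branch + wants cross > 0 → take C=(-1.6539,6.4357) (cross=20.497)
θ=75°: ex = (C−B)/|BC| = (-0.4343,0.9008); ey = (-0.9008,-0.4343)
θ=75°: P = B + -1.19·ex + 2.88·ey = (-1.5597,-0.3909)
θ=162°: B = A + 2.00·(cos162°, sin162°) = (-1.9021, 0.6180)
θ=162°: |BD| = 7.9262
θ=162°: circle(B,5.00) ∩ circle(D,10.00): a=-0.7680, h=4.9407
θ=162°:   candidates: C₊=(-2.2825,5.6035) cross=39.161; C₋=(-3.0530,-4.2477) cross=-39.161
θ=162°:   branch + wants cross > 0 → take C=(-2.2825,5.6035) (cross=39.161)
θ=162°: ex = (C−B)/|BC| = (-0.0761,0.9971); ey = (-0.9971,-0.0761)
θ=162°: P = B + -1.19·ex + 2.88·ey = (-4.6832,-0.7876)

θ=75°: -1.56 -0.39
θ=162°: -4.68 -0.79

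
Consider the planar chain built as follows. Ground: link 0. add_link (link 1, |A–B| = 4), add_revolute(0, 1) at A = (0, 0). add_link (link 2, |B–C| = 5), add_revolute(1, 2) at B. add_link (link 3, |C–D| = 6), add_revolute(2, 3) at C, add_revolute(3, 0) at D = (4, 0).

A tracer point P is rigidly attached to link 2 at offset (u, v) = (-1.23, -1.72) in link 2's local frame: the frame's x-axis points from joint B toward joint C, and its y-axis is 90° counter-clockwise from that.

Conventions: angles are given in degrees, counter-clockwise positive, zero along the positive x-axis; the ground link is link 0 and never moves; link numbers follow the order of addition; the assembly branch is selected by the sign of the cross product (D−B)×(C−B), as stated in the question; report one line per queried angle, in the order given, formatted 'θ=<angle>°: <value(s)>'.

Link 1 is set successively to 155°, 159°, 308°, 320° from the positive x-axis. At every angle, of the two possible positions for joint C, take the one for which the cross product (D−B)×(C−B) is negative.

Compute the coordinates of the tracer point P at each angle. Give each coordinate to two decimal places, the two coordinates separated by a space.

A=(0,0), D=(4.00,0)
θ=155°: B = A + 4.00·(cos155°, sin155°) = (-3.6252, 1.6905)
θ=155°: |BD| = 7.8104
θ=155°: circle(B,5.00) ∩ circle(D,6.00): a=3.2010, h=3.8410
θ=155°:   candidates: C₊=(0.3312,4.7477) cross=30.000; C₋=(-1.3315,-2.7523) cross=-30.000
θ=155°:   branch - wants cross < 0 → take C=(-1.3315,-2.7523) (cross=-30.000)
θ=155°: ex = (C−B)/|BC| = (0.4588,-0.8886); ey = (0.8886,0.4588)
θ=155°: P = B + -1.23·ex + -1.72·ey = (-5.7178,1.9944)
θ=159°: B = A + 4.00·(cos159°, sin159°) = (-3.7343, 1.4335)
θ=159°: |BD| = 7.8660
θ=159°: circle(B,5.00) ∩ circle(D,6.00): a=3.2338, h=3.8135
θ=159°:   candidates: C₊=(0.1403,4.5938) cross=29.997; C₋=(-1.2496,-2.9054) cross=-29.997
θ=159°:   branch - wants cross < 0 → take C=(-1.2496,-2.9054) (cross=-29.997)
θ=159°: ex = (C−B)/|BC| = (0.4969,-0.8678); ey = (0.8678,0.4969)
θ=159°: P = B + -1.23·ex + -1.72·ey = (-5.8381,1.6461)
θ=308°: B = A + 4.00·(cos308°, sin308°) = (2.4626, -3.1520)
θ=308°: |BD| = 3.5070
θ=308°: circle(B,5.00) ∩ circle(D,6.00): a=0.1852, h=4.9966
θ=308°:   candidates: C₊=(-1.9471,-0.7953) cross=17.523; C₋=(7.0347,-5.1760) cross=-17.523
θ=308°:   branch - wants cross < 0 → take C=(7.0347,-5.1760) (cross=-17.523)
θ=308°: ex = (C−B)/|BC| = (0.9144,-0.4048); ey = (0.4048,0.9144)
θ=308°: P = B + -1.23·ex + -1.72·ey = (0.6417,-4.2270)
θ=320°: B = A + 4.00·(cos320°, sin320°) = (3.0642, -2.5712)
θ=320°: |BD| = 2.7362
θ=320°: circle(B,5.00) ∩ circle(D,6.00): a=-0.6420, h=4.9586
θ=320°:   candidates: C₊=(-1.8150,-1.4785) cross=13.568; C₋=(7.5042,-4.8704) cross=-13.568
θ=320°:   branch - wants cross < 0 → take C=(7.5042,-4.8704) (cross=-13.568)
θ=320°: ex = (C−B)/|BC| = (0.8880,-0.4599); ey = (0.4599,0.8880)
θ=320°: P = B + -1.23·ex + -1.72·ey = (1.1810,-3.5329)

θ=155°: -5.72 1.99
θ=159°: -5.84 1.65
θ=308°: 0.64 -4.23
θ=320°: 1.18 -3.53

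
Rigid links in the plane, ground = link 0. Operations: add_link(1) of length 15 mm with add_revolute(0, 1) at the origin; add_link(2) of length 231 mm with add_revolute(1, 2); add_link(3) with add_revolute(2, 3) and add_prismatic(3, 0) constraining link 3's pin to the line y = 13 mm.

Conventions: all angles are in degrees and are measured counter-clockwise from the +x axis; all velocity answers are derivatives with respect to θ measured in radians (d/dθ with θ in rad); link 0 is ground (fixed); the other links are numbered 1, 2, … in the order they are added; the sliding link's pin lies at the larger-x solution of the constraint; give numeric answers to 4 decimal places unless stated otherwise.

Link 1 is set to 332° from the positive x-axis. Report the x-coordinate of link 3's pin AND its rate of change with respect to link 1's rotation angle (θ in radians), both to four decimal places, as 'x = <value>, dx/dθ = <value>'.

geometry: r = 15 mm, L = 231 mm, e = 13 mm
crank pin P = (r cos θ, r sin θ) = (13.244214, -7.042073)
h = r sin θ − e = -7.042073 − 13 = -20.042073
x = r cos θ + √(L² − h²) = 13.244214 + 230.128910 = 243.373124
dx/dθ = −r sin θ − h·r cos θ/√(L² − h²) (θ in radians; h = -20.042073) = 8.195520

x = 243.3731, dx/dθ = 8.1955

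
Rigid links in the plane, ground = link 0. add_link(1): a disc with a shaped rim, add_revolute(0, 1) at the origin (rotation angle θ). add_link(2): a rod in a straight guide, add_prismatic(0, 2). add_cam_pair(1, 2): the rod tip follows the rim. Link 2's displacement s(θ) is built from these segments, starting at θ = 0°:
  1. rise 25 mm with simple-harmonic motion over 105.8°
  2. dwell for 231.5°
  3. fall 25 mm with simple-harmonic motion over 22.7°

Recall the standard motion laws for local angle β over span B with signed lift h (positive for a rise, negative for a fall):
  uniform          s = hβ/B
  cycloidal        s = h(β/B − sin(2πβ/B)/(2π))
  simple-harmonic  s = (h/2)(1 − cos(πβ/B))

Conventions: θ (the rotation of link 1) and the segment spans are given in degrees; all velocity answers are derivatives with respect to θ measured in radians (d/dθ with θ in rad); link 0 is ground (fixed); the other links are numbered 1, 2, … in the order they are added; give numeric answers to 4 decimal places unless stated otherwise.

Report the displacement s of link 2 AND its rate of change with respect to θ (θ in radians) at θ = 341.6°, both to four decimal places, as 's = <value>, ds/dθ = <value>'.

segment 1 (0° to 105.8°, simple-harmonic, h = 25) is passed completely: s = 0.0000 + (25) = 25.0000
segment 2 (105.8° to 337.3°, dwell): s unchanged at 25.0000
θ = 341.6° falls in segment 3 (337.3° to 360°, simple-harmonic, h = -25): β = 341.6 − 337.3 = 4.3°, B = 22.7°; Δs = -25/2·(1 − cos(π·0.1894)) = -2.1489; s = 25.0000 − 2.1489 = 22.8511
velocity in seg [337.3°–360°] (simple-harmonic), θ in radians: β = 4.3° = 0.0750 rad, B = 22.7° = 0.3962 rad; ds/dθ = (πh/(2B)) sin(πβ/B) = (π·(-25)/(2·0.3962)) sin(π·0.1894) = -55.565527 mm/rad

s = 22.8511, ds/dθ = -55.5655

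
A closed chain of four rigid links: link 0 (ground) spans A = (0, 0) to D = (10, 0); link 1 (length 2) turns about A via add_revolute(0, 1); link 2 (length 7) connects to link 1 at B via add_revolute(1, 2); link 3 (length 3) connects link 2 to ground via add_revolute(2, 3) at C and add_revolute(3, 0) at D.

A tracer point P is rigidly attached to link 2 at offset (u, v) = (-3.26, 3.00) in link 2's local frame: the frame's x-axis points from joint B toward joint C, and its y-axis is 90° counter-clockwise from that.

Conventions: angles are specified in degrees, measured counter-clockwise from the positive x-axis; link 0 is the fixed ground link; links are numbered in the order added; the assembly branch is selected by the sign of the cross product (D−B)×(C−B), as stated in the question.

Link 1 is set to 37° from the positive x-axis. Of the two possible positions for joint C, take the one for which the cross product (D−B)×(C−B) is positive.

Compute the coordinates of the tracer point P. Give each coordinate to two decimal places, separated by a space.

A=(0,0), D=(10.00,0)
B = A + 2.00·(cos37°, sin37°) = (1.5973, 1.2036)
|BD| = 8.4885
circle(B,7.00) ∩ circle(D,3.00): a=6.6004, h=2.3313
  candidates: C₊=(8.4615,2.5755) cross=19.789; C₋=(7.8004,-2.0400) cross=-19.789
  branch + wants cross > 0 → take C=(8.4615,2.5755) (cross=19.789)
ex = (C−B)/|BC| = (0.9806,0.1960); ey = (-0.1960,0.9806)
P = B + -3.26·ex + 3.00·ey = (-2.1874,3.5066)

-2.19 3.51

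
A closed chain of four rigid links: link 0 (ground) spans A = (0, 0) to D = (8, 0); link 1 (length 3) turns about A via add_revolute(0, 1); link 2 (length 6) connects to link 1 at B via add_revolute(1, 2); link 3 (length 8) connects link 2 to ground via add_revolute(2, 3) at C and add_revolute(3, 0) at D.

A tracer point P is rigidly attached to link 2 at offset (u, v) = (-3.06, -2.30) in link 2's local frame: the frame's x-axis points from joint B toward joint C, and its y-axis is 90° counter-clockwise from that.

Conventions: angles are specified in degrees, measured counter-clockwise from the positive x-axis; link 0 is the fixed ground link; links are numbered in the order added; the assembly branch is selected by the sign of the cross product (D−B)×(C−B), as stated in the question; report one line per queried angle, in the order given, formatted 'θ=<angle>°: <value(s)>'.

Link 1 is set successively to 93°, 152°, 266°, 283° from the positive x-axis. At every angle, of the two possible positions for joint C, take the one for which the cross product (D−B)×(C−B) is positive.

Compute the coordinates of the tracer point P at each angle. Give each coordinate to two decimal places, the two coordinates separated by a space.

A=(0,0), D=(8.00,0)
θ=93°: B = A + 3.00·(cos93°, sin93°) = (-0.1570, 2.9959)
θ=93°: |BD| = 8.6898
θ=93°: circle(B,6.00) ∩ circle(D,8.00): a=2.7338, h=5.3410
θ=93°:   candidates: C₊=(4.2505,7.0669) cross=46.412; C₋=(0.5678,-2.9602) cross=-46.412
θ=93°:   branch + wants cross > 0 → take C=(4.2505,7.0669) (cross=46.412)
θ=93°: ex = (C−B)/|BC| = (0.7346,0.6785); ey = (-0.6785,0.7346)
θ=93°: P = B + -3.06·ex + -2.30·ey = (-0.8443,-0.7699)
θ=152°: B = A + 3.00·(cos152°, sin152°) = (-2.6488, 1.4084)
θ=152°: |BD| = 10.7416
θ=152°: circle(B,6.00) ∩ circle(D,8.00): a=4.0674, h=4.4109
θ=152°:   candidates: C₊=(1.9618,5.2479) cross=47.380; C₋=(0.8051,-3.4977) cross=-47.380
θ=152°:   branch + wants cross > 0 → take C=(1.9618,5.2479) (cross=47.380)
θ=152°: ex = (C−B)/|BC| = (0.7684,0.6399); ey = (-0.6399,0.7684)
θ=152°: P = B + -3.06·ex + -2.30·ey = (-3.5285,-2.3172)
θ=266°: B = A + 3.00·(cos266°, sin266°) = (-0.2093, -2.9927)
θ=266°: |BD| = 8.7378
θ=266°: circle(B,6.00) ∩ circle(D,8.00): a=2.7666, h=5.3241
θ=266°:   candidates: C₊=(0.5665,2.9569) cross=46.520; C₋=(4.2135,-7.0472) cross=-46.520
θ=266°:   branch + wants cross > 0 → take C=(0.5665,2.9569) (cross=46.520)
θ=266°: ex = (C−B)/|BC| = (0.1293,0.9916); ey = (-0.9916,0.1293)
θ=266°: P = B + -3.06·ex + -2.30·ey = (1.6758,-6.3244)
θ=283°: B = A + 3.00·(cos283°, sin283°) = (0.6749, -2.9231)
θ=283°: |BD| = 7.8868
θ=283°: circle(B,6.00) ∩ circle(D,8.00): a=2.1683, h=5.5945
θ=283°:   candidates: C₊=(0.6152,3.0766) cross=44.123; C₋=(4.7622,-7.3155) cross=-44.123
θ=283°:   branch + wants cross > 0 → take C=(0.6152,3.0766) (cross=44.123)
θ=283°: ex = (C−B)/|BC| = (-0.0099,1.0000); ey = (-1.0000,-0.0099)
θ=283°: P = B + -3.06·ex + -2.30·ey = (3.0051,-5.9601)

θ=93°: -0.84 -0.77
θ=152°: -3.53 -2.32
θ=266°: 1.68 -6.32
θ=283°: 3.01 -5.96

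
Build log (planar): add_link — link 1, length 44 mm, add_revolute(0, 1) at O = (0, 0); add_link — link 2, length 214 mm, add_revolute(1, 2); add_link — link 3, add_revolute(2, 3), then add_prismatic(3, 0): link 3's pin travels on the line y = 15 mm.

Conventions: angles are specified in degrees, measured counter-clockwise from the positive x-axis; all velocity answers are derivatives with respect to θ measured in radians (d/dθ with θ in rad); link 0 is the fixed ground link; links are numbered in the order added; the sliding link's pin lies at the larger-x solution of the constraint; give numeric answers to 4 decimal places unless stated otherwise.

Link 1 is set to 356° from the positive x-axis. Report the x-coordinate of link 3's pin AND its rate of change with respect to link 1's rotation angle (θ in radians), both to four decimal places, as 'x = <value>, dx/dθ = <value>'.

geometry: r = 44 mm, L = 214 mm, e = 15 mm
crank pin P = (r cos θ, r sin θ) = (43.892818, -3.069285)
h = r sin θ − e = -3.069285 − 15 = -18.069285
x = r cos θ + √(L² − h²) = 43.892818 + 213.235787 = 257.128605
dx/dθ = −r sin θ − h·r cos θ/√(L² − h²) (θ in radians; h = -18.069285) = 6.788697

x = 257.1286, dx/dθ = 6.7887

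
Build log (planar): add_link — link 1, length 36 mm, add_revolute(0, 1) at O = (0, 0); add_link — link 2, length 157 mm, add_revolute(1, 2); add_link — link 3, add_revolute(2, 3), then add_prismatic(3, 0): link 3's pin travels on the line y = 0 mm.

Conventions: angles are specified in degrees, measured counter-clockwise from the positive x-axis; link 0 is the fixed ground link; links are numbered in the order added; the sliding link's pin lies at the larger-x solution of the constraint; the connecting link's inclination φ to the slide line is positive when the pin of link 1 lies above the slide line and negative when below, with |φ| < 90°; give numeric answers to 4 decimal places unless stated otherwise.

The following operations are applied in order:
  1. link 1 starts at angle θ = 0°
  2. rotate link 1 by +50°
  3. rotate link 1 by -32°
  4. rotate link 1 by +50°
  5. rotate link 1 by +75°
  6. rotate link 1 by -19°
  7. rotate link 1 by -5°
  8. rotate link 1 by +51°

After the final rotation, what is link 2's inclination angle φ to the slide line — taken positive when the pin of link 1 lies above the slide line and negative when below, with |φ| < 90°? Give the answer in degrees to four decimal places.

geometry: r = 36 mm, L = 157 mm, e = 0 mm; θ starts at 0°
rotate link 1 by +50°: θ ← 0° +50° = 50°
rotate link 1 by -32°: θ ← 50° -32° = 18°
rotate link 1 by +50°: θ ← 18° +50° = 68°
rotate link 1 by +75°: θ ← 68° +75° = 143°
rotate link 1 by -19°: θ ← 143° -19° = 124°
rotate link 1 by -5°: θ ← 124° -5° = 119°
rotate link 1 by +51°: θ ← 119° +51° = 170°
h = r sin θ − e = 6.251334 − 0 = 6.251334
sin φ = h / L = 6.251334 / 157 = 0.03981742
φ = arcsin(0.03981742) = 2.281973°

2.2820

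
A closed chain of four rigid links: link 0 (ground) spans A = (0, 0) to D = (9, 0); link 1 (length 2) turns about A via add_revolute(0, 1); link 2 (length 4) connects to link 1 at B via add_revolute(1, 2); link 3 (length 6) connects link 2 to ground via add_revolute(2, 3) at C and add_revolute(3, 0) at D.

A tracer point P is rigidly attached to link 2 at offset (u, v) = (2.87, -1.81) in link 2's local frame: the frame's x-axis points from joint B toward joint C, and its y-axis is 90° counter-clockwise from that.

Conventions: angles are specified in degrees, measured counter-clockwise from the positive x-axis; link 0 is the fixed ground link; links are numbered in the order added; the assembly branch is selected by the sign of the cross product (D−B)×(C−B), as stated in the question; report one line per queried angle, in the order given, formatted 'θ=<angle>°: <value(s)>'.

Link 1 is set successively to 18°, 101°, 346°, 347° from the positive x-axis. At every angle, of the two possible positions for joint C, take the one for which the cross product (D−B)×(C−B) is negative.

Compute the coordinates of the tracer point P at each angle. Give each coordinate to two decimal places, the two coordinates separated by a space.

A=(0,0), D=(9.00,0)
θ=18°: B = A + 2.00·(cos18°, sin18°) = (1.9021, 0.6180)
θ=18°: |BD| = 7.1247
θ=18°: circle(B,4.00) ∩ circle(D,6.00): a=2.1588, h=3.3674
θ=18°:   candidates: C₊=(4.3449,3.7855) cross=23.992; C₋=(3.7607,-2.9240) cross=-23.992
θ=18°:   branch - wants cross < 0 → take C=(3.7607,-2.9240) (cross=-23.992)
θ=18°: ex = (C−B)/|BC| = (0.4646,-0.8855); ey = (0.8855,0.4646)
θ=18°: P = B + 2.87·ex + -1.81·ey = (1.6329,-2.7643)
θ=101°: B = A + 2.00·(cos101°, sin101°) = (-0.3816, 1.9633)
θ=101°: |BD| = 9.5848
θ=101°: circle(B,4.00) ∩ circle(D,6.00): a=3.7491, h=1.3944
θ=101°:   candidates: C₊=(3.5736,2.5601) cross=13.365; C₋=(3.0024,-0.1695) cross=-13.365
θ=101°:   branch - wants cross < 0 → take C=(3.0024,-0.1695) (cross=-13.365)
θ=101°: ex = (C−B)/|BC| = (0.8460,-0.5332); ey = (0.5332,0.8460)
θ=101°: P = B + 2.87·ex + -1.81·ey = (1.0814,-1.0982)
θ=346°: B = A + 2.00·(cos346°, sin346°) = (1.9406, -0.4838)
θ=346°: |BD| = 7.0760
θ=346°: circle(B,4.00) ∩ circle(D,6.00): a=2.1248, h=3.3890
θ=346°:   candidates: C₊=(3.8286,3.0425) cross=23.981; C₋=(4.2921,-3.7196) cross=-23.981
θ=346°:   branch - wants cross < 0 → take C=(4.2921,-3.7196) (cross=-23.981)
θ=346°: ex = (C−B)/|BC| = (0.5879,-0.8089); ey = (0.8089,0.5879)
θ=346°: P = B + 2.87·ex + -1.81·ey = (2.1636,-3.8696)
θ=347°: B = A + 2.00·(cos347°, sin347°) = (1.9487, -0.4499)
θ=347°: |BD| = 7.0656
θ=347°: circle(B,4.00) ∩ circle(D,6.00): a=2.1175, h=3.3936
θ=347°:   candidates: C₊=(3.8458,3.0716) cross=23.978; C₋=(4.2780,-3.7017) cross=-23.978
θ=347°:   branch - wants cross < 0 → take C=(4.2780,-3.7017) (cross=-23.978)
θ=347°: ex = (C−B)/|BC| = (0.5823,-0.8130); ey = (0.8130,0.5823)
θ=347°: P = B + 2.87·ex + -1.81·ey = (2.1485,-3.8371)

θ=18°: 1.63 -2.76
θ=101°: 1.08 -1.10
θ=346°: 2.16 -3.87
θ=347°: 2.15 -3.84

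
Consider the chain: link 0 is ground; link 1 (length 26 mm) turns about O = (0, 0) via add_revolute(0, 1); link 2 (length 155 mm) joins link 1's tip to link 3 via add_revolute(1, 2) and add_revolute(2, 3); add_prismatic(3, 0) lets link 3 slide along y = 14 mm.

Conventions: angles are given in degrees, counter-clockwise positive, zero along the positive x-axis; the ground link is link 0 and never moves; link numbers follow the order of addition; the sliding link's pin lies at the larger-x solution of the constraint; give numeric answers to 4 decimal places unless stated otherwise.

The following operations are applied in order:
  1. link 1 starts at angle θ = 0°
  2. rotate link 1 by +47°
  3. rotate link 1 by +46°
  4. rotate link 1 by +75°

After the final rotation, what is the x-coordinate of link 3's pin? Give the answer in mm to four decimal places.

geometry: r = 26 mm, L = 155 mm, e = 14 mm; θ starts at 0°
rotate link 1 by +47°: θ ← 0° +47° = 47°
rotate link 1 by +46°: θ ← 47° +46° = 93°
rotate link 1 by +75°: θ ← 93° +75° = 168°
crank pin P = (r cos θ, r sin θ) = (-25.431838, 5.405704)
h = r sin θ − e = 5.405704 − 14 = -8.594296
x = r cos θ + √(L² − h²) = -25.431838 + 154.761552 = 129.329715

129.3297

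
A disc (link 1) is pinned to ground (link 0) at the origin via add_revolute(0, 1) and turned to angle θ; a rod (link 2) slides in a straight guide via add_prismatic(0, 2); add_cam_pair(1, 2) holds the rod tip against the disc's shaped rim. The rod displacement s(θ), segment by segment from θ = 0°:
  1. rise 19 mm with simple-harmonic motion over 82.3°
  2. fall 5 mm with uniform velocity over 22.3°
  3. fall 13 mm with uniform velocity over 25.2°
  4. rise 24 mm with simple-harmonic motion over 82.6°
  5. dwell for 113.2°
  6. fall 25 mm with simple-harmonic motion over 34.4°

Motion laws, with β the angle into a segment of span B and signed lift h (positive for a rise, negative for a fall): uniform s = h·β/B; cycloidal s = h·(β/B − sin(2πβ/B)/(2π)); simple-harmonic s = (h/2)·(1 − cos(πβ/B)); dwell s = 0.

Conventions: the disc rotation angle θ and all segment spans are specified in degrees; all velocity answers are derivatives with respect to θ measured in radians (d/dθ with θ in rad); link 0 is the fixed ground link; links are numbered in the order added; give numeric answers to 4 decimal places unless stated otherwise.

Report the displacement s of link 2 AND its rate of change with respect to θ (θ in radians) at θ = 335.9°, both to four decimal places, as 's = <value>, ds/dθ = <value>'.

segment 1 (0° to 82.3°, simple-harmonic, h = 19) is passed completely: s = 0.0000 + (19) = 19.0000
segment 2 (82.3° to 104.6°, uniform, h = -5) is passed completely: s = 19.0000 + (-5) = 14.0000
segment 3 (104.6° to 129.8°, uniform, h = -13) is passed completely: s = 14.0000 + (-13) = 1.0000
segment 4 (129.8° to 212.4°, simple-harmonic, h = 24) is passed completely: s = 1.0000 + (24) = 25.0000
segment 5 (212.4° to 325.6°, dwell): s unchanged at 25.0000
θ = 335.9° falls in segment 6 (325.6° to 360°, simple-harmonic, h = -25): β = 335.9 − 325.6 = 10.3°, B = 34.4°; Δs = -25/2·(1 − cos(π·0.2994)) = -5.1342; s = 25.0000 − 5.1342 = 19.8658
velocity in seg [325.6°–360°] (simple-harmonic), θ in radians: β = 10.3° = 0.1798 rad, B = 34.4° = 0.6004 rad; ds/dθ = (πh/(2B)) sin(πβ/B) = (π·(-25)/(2·0.6004)) sin(π·0.2994) = -52.845047 mm/rad

s = 19.8658, ds/dθ = -52.8450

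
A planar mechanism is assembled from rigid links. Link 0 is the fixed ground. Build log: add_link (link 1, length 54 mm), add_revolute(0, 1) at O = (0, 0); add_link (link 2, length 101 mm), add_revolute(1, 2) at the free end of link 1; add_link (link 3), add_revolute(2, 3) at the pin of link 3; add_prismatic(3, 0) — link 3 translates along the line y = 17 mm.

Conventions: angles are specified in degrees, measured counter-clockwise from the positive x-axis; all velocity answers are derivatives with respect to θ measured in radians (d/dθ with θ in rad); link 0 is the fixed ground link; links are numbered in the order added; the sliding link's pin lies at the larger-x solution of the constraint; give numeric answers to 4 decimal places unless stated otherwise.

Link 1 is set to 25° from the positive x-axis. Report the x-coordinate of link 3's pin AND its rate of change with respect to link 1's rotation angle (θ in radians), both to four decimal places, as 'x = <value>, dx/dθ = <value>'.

geometry: r = 54 mm, L = 101 mm, e = 17 mm
crank pin P = (r cos θ, r sin θ) = (48.940620, 22.821386)
h = r sin θ − e = 22.821386 − 17 = 5.821386
x = r cos θ + √(L² − h²) = 48.940620 + 100.832095 = 149.772716
dx/dθ = −r sin θ − h·r cos θ/√(L² − h²) (θ in radians; h = 5.821386) = -25.646898

x = 149.7727, dx/dθ = -25.6469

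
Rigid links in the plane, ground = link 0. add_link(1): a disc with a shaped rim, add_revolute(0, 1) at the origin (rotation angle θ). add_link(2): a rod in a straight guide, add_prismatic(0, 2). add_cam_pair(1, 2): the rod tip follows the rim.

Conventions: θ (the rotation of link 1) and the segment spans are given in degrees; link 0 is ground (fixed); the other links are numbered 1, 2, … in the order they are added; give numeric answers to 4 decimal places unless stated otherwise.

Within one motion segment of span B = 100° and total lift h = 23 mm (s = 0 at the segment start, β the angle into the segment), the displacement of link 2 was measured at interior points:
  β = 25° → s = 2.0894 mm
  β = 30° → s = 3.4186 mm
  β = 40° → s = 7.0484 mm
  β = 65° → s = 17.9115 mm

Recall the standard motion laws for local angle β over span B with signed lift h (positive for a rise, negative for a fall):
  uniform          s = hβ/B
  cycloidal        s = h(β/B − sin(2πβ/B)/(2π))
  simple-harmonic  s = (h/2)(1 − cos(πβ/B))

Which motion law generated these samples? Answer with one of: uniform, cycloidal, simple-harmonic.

candidates at β/B = r: uniform s = h·r (linear in β); cycloidal s = h·(r − sin(2πr)/(2π)); simple-harmonic s = (h/2)(1 − cos(πr))
β=25°: printed 2.0894 | uniform 5.7500, cycloidal 2.0894, simple-harmonic 3.3683
β=30°: printed 3.4186 | uniform 6.9000, cycloidal 3.4186, simple-harmonic 4.7405
β=40°: printed 7.0484 | uniform 9.2000, cycloidal 7.0484, simple-harmonic 7.9463
β=65°: printed 17.9115 | uniform 14.9500, cycloidal 17.9115, simple-harmonic 16.7209
only one law matches every sample → cycloidal

cycloidal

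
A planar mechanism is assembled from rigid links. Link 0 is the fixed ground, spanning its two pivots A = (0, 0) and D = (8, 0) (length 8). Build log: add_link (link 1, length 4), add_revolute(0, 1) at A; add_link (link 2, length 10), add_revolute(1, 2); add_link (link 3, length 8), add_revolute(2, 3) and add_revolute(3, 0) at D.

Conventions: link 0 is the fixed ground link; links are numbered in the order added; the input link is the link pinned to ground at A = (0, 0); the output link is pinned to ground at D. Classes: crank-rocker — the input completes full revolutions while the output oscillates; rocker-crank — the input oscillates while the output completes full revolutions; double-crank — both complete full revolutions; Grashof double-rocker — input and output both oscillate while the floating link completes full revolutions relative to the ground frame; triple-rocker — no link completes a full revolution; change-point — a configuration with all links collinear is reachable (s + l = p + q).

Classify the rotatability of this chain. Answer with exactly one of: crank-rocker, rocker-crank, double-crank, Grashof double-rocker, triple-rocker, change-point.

lengths: ground=8, input=4, coupler=10, output=8
sorted: s=4 (shortest), l=10 (longest), p+q=16
s + l = 14 vs p + q = 16
s + l < p + q (Grashof) with shortest = input link → crank-rocker

crank-rocker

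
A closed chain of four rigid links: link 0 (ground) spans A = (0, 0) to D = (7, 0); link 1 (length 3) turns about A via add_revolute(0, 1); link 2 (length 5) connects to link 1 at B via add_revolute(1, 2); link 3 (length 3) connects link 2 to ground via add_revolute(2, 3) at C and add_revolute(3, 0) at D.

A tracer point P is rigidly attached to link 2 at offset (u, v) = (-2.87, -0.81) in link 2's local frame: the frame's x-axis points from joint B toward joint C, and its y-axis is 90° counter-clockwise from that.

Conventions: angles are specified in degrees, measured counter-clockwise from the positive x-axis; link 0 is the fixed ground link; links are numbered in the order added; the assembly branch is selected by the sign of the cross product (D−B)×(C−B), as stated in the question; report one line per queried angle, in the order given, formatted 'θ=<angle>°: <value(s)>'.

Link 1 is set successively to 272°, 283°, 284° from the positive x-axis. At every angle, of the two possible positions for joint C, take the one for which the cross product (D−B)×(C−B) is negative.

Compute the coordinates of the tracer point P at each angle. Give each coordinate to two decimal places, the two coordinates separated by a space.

A=(0,0), D=(7.00,0)
θ=272°: B = A + 3.00·(cos272°, sin272°) = (0.1047, -2.9982)
θ=272°: |BD| = 7.5189
θ=272°: circle(B,5.00) ∩ circle(D,3.00): a=4.8234, h=1.3170
θ=272°:   candidates: C₊=(4.0029,0.1329) cross=9.902; C₋=(5.0532,-2.2826) cross=-9.902
θ=272°:   branch - wants cross < 0 → take C=(5.0532,-2.2826) (cross=-9.902)
θ=272°: ex = (C−B)/|BC| = (0.9897,0.1431); ey = (-0.1431,0.9897)
θ=272°: P = B + -2.87·ex + -0.81·ey = (-2.6198,-4.2106)
θ=283°: B = A + 3.00·(cos283°, sin283°) = (0.6749, -2.9231)
θ=283°: |BD| = 6.9679
θ=283°: circle(B,5.00) ∩ circle(D,3.00): a=4.6321, h=1.8825
θ=283°:   candidates: C₊=(4.0899,0.7289) cross=13.117; C₋=(5.6694,-2.6888) cross=-13.117
θ=283°:   branch - wants cross < 0 → take C=(5.6694,-2.6888) (cross=-13.117)
θ=283°: ex = (C−B)/|BC| = (0.9989,0.0469); ey = (-0.0469,0.9989)
θ=283°: P = B + -2.87·ex + -0.81·ey = (-2.1540,-3.8667)
θ=284°: B = A + 3.00·(cos284°, sin284°) = (0.7258, -2.9109)
θ=284°: |BD| = 6.9166
θ=284°: circle(B,5.00) ∩ circle(D,3.00): a=4.6149, h=1.9242
θ=284°:   candidates: C₊=(4.1023,0.7768) cross=13.309; C₋=(5.7219,-2.7141) cross=-13.309
θ=284°:   branch - wants cross < 0 → take C=(5.7219,-2.7141) (cross=-13.309)
θ=284°: ex = (C−B)/|BC| = (0.9992,0.0394); ey = (-0.0394,0.9992)
θ=284°: P = B + -2.87·ex + -0.81·ey = (-2.1101,-3.8332)

θ=272°: -2.62 -4.21
θ=283°: -2.15 -3.87
θ=284°: -2.11 -3.83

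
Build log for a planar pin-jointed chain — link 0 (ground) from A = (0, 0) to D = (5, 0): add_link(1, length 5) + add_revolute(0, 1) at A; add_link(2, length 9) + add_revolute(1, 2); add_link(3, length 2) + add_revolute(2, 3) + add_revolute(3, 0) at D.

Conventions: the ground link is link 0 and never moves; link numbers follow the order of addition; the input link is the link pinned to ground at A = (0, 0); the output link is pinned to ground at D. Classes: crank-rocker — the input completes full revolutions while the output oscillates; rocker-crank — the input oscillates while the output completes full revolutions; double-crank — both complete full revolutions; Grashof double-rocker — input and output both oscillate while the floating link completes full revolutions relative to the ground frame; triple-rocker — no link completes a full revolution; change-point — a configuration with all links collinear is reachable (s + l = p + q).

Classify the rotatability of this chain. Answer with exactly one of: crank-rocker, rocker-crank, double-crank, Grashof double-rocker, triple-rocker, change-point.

lengths: ground=5, input=5, coupler=9, output=2
sorted: s=2 (shortest), l=9 (longest), p+q=10
s + l = 11 vs p + q = 10
s + l > p + q → non-Grashof → no link fully rotates → triple-rocker

triple-rocker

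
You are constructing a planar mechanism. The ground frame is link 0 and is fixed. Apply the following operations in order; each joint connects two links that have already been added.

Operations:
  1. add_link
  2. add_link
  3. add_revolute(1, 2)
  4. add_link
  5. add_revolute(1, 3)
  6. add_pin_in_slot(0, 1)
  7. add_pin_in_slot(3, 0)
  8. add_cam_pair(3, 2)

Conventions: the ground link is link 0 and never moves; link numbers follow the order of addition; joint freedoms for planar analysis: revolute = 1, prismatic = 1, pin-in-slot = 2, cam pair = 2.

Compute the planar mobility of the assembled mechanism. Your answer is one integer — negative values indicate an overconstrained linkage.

link 0 = ground. State L|J1|J2 = 1|0|0
+link1  2|0|0
+link2  3|0|0
R(1,2) f=1→J1  3|1|0
+link3  4|1|0
R(1,3) f=1→J1  4|2|0
PS(0,1) f=2→J2  4|2|1
PS(3,0) f=2→J2  4|2|2
C(3,2) f=2→J2  4|2|3
M = 3(4−1)−2·2−3 = 9−4−3 = 2

M = 2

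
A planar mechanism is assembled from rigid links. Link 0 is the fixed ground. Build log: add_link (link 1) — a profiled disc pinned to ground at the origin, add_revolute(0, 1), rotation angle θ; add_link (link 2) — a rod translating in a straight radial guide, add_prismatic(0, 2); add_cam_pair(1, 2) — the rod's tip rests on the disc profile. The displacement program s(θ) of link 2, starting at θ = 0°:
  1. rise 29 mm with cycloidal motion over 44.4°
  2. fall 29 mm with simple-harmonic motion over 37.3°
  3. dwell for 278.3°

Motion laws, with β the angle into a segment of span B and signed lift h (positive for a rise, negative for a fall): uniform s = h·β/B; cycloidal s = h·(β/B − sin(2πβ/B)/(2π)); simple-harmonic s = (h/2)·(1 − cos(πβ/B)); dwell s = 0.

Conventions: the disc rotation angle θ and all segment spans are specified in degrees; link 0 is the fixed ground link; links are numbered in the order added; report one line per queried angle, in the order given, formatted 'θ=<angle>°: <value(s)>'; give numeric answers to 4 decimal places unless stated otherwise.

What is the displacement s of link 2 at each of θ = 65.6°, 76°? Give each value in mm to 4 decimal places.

seg 1 [0°–44.4°] cycloidal, h=29: full span → s += 29 → s = 29.0000
seg 2 [44.4°–81.7°] simple-harmonic, h=-29: θ=65.6° here. β=21.2, B=37.3. -29/2·(1 − cos(π·0.5684)) = -17.5903 → s = 11.4097
seg 2 [44.4°–81.7°] simple-harmonic, h=-29: θ=76° here. β=31.6, B=37.3. -29/2·(1 − cos(π·0.8472)) = -27.3609 → s = 1.6391

θ=65.6°: 11.4097
θ=76°: 1.6391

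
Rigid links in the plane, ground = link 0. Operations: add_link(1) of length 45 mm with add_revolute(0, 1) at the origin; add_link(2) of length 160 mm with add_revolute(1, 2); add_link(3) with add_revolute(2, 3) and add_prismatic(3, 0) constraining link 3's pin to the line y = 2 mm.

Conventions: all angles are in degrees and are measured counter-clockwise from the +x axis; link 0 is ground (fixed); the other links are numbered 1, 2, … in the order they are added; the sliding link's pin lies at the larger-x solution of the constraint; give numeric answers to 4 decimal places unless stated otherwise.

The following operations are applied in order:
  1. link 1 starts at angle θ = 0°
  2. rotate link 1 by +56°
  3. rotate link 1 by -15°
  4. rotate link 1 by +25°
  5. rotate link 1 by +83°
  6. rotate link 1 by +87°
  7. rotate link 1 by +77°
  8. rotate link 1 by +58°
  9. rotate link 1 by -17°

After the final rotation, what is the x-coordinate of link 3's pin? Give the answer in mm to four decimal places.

geometry: r = 45 mm, L = 160 mm, e = 2 mm; θ starts at 0°
rotate link 1 by +56°: θ ← 0° +56° = 56°
rotate link 1 by -15°: θ ← 56° -15° = 41°
rotate link 1 by +25°: θ ← 41° +25° = 66°
rotate link 1 by +83°: θ ← 66° +83° = 149°
rotate link 1 by +87°: θ ← 149° +87° = 236°
rotate link 1 by +77°: θ ← 236° +77° = 313°
rotate link 1 by +58°: θ ← 313° +58° = 371°
rotate link 1 by -17°: θ ← 371° -17° = 354°
crank pin P = (r cos θ, r sin θ) = (44.753485, -4.703781)
h = r sin θ − e = -4.703781 − 2 = -6.703781
x = r cos θ + √(L² − h²) = 44.753485 + 159.859499 = 204.612984

204.6130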